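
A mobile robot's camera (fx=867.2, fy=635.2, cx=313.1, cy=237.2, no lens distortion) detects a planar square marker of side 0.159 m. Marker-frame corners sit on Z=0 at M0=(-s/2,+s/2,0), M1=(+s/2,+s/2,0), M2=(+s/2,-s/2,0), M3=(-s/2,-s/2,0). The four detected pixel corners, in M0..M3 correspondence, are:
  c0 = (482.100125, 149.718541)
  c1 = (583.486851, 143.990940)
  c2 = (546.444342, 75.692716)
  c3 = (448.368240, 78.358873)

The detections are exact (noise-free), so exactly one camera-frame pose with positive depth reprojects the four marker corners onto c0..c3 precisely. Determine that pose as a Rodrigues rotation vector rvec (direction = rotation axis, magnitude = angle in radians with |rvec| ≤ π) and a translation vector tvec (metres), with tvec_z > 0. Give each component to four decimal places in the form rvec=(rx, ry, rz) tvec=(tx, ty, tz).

rvec=(-0.4054, -0.2890, -0.1762) tvec=(0.2817, -0.2394, 1.2056)

Intrinsics K: fx=867.2, fy=635.2, cx=313.1, cy=237.2
Marker side s = 0.159 m; corners in marker frame (Z=0):
  M0 = (-0.0795, +0.0795, 0)
  M1 = (+0.0795, +0.0795, 0)
  M2 = (+0.0795, -0.0795, 0)
  M3 = (-0.0795, -0.0795, 0)
Detected image corners:
  c0 = (482.100125, 149.718541) px
  c1 = (583.486851, 143.990940) px
  c2 = (546.444342, 75.692716) px
  c3 = (448.368240, 78.358873) px
Planar DLT: solve 8×8 A·h = b for H (H[2,2]=1):
  H  [+759.73062 +68.13515 +515.69918]
  H  [+2.68050 +405.37273 +111.06398]
  H  [+0.25769 -0.30021 +1.00000]
B = K⁻¹H; ‖b₁‖=0.829466, ‖b₂‖=0.829466; λ = 2/(‖b₁‖+‖b₂‖) = 1.205595, sign → tz>0 ⇒ λ=+1.205595
r₁ = λ·B[:,0] = (+0.94402,-0.11093,+0.31067); r₂ = λ·B[:,1] = (+0.22540,+0.90454,-0.36193)
r₃ = r₁×r₂ = (-0.24087,+0.41170,+0.87891); SVD([r₁ r₂ r₃]) → R = UVᵀ:
  R  [+0.94402 +0.22540 -0.24087]
  R  [-0.11093 +0.90454 +0.41170]
  R  [+0.31067 -0.36193 +0.87891]
t = (+0.28166, -0.23940, +1.20560) m
tr R = 2.727478; θ = arccos((tr R − 1)/2) = 0.528154 rad = 30.261°
axis k = ((R−Rᵀ)₃₂, (R−Rᵀ)₁₃, (R−Rᵀ)₂₁) / (2 sinθ) = (-0.767585, -0.547231, -0.333694)
rvec = θ·k = (-0.405403, -0.289022, -0.176242)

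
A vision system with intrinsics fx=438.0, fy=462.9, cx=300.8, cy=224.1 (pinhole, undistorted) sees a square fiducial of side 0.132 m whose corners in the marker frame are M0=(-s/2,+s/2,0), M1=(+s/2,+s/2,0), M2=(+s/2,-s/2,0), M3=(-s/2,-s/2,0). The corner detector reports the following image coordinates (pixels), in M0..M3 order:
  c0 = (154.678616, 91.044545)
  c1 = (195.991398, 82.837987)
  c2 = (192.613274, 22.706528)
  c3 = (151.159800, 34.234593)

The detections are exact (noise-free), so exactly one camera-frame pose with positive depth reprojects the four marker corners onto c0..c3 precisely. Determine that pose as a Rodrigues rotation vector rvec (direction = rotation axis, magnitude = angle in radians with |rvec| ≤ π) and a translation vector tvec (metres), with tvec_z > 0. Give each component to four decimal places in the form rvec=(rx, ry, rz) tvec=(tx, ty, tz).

Intrinsics K: fx=438.0, fy=462.9, cx=300.8, cy=224.1
Marker side s = 0.132 m; corners in marker frame (Z=0):
  M0 = (-0.0660, +0.0660, 0)
  M1 = (+0.0660, +0.0660, 0)
  M2 = (+0.0660, -0.0660, 0)
  M3 = (-0.0660, -0.0660, 0)
Detected image corners:
  c0 = (154.678616, 91.044545) px
  c1 = (195.991398, 82.837987) px
  c2 = (192.613274, 22.706528) px
  c3 = (151.159800, 34.234593) px
Planar DLT: solve 8×8 A·h = b for H (H[2,2]=1):
  H  [+240.57304 +36.68857 +173.04398]
  H  [-98.94399 +446.11740 +57.95995]
  H  [-0.42010 +0.06076 +1.00000]
B = K⁻¹H; ‖b₁‖=0.937245, ‖b₂‖=0.937245; λ = 2/(‖b₁‖+‖b₂‖) = 1.066957, sign → tz>0 ⇒ λ=+1.066957
r₁ = λ·B[:,0] = (+0.89385,-0.01106,-0.44823); r₂ = λ·B[:,1] = (+0.04485,+0.99689,+0.06483)
r₃ = r₁×r₂ = (+0.44611,-0.07805,+0.89157); SVD([r₁ r₂ r₃]) → R = UVᵀ:
  R  [+0.89385 +0.04485 +0.44611]
  R  [-0.01106 +0.99689 -0.07805]
  R  [-0.44823 +0.06483 +0.89157]
t = (-0.31121, -0.38294, +1.06696) m
tr R = 2.782307; θ = arccos((tr R − 1)/2) = 0.470915 rad = 26.981°
axis k = ((R−Rᵀ)₃₂, (R−Rᵀ)₁₃, (R−Rᵀ)₂₁) / (2 sinθ) = (+0.157463, +0.985601, -0.061619)
rvec = θ·k = (+0.074152, +0.464135, -0.029017)

rvec=(0.0742, 0.4641, -0.0290) tvec=(-0.3112, -0.3829, 1.0670)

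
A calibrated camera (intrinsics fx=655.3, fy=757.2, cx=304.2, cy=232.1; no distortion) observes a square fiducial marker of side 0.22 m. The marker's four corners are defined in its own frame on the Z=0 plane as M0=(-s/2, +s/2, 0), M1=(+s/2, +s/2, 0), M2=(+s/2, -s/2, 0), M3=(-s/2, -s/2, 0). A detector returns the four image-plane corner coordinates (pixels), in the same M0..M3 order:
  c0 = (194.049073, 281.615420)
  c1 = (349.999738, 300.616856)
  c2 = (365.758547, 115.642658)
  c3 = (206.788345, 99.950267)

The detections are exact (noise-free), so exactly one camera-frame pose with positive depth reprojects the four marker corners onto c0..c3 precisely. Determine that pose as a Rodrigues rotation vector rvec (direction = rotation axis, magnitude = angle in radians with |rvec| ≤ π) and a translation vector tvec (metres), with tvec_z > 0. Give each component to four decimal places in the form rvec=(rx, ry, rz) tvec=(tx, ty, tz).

rvec=(0.0678, 0.0846, 0.0953) tvec=(-0.0358, -0.0382, 0.9054)

Intrinsics K: fx=655.3, fy=757.2, cx=304.2, cy=232.1
Marker side s = 0.22 m; corners in marker frame (Z=0):
  M0 = (-0.1100, +0.1100, 0)
  M1 = (+0.1100, +0.1100, 0)
  M2 = (+0.1100, -0.1100, 0)
  M3 = (-0.1100, -0.1100, 0)
Detected image corners:
  c0 = (194.049073, 281.615420) px
  c1 = (349.999738, 300.616856) px
  c2 = (365.758547, 115.642658) px
  c3 = (206.788345, 99.950267) px
Planar DLT: solve 8×8 A·h = b for H (H[2,2]=1):
  H  [+690.67733 -42.63015 +278.31160]
  H  [+61.05767 +848.96700 +200.16805]
  H  [-0.08953 +0.07906 +1.00000]
B = K⁻¹H; ‖b₁‖=1.104501, ‖b₂‖=1.104501; λ = 2/(‖b₁‖+‖b₂‖) = 0.905387, sign → tz>0 ⇒ λ=+0.905387
r₁ = λ·B[:,0] = (+0.99189,+0.09785,-0.08106); r₂ = λ·B[:,1] = (-0.09213,+0.99317,+0.07158)
r₃ = r₁×r₂ = (+0.08751,-0.06354,+0.99414); SVD([r₁ r₂ r₃]) → R = UVᵀ:
  R  [+0.99189 -0.09213 +0.08751]
  R  [+0.09785 +0.99317 -0.06354]
  R  [-0.08106 +0.07158 +0.99414]
t = (-0.03577, -0.03818, +0.90539) m
tr R = 2.979200; θ = arccos((tr R − 1)/2) = 0.144347 rad = 8.270°
axis k = ((R−Rᵀ)₃₂, (R−Rᵀ)₁₃, (R−Rᵀ)₂₁) / (2 sinθ) = (+0.469665, +0.585940, +0.660371)
rvec = θ·k = (+0.067795, +0.084578, +0.095322)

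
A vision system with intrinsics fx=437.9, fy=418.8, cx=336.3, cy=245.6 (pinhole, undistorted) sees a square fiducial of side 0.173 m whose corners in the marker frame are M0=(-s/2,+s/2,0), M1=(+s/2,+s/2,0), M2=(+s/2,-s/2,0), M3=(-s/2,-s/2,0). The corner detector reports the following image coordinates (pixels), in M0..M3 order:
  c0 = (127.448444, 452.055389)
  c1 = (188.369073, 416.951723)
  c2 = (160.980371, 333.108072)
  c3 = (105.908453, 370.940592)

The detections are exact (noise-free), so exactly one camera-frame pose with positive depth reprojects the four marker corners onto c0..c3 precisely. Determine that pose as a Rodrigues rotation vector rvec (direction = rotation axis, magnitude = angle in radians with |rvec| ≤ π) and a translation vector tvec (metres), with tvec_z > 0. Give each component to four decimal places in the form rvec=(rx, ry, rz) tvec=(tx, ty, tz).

Intrinsics K: fx=437.9, fy=418.8, cx=336.3, cy=245.6
Marker side s = 0.173 m; corners in marker frame (Z=0):
  M0 = (-0.0865, +0.0865, 0)
  M1 = (+0.0865, +0.0865, 0)
  M2 = (+0.0865, -0.0865, 0)
  M3 = (-0.0865, -0.0865, 0)
Detected image corners:
  c0 = (127.448444, 452.055389) px
  c1 = (188.369073, 416.951723) px
  c2 = (160.980371, 333.108072) px
  c3 = (105.908453, 370.940592) px
Planar DLT: solve 8×8 A·h = b for H (H[2,2]=1):
  H  [+279.49441 +79.19359 +144.27952]
  H  [-359.90134 +310.03008 +392.35076]
  H  [-0.37841 -0.42330 +1.00000]
B = K⁻¹H; ‖b₁‖=1.188419, ‖b₂‖=1.188419; λ = 2/(‖b₁‖+‖b₂‖) = 0.841454, sign → tz>0 ⇒ λ=+0.841454
r₁ = λ·B[:,0] = (+0.78160,-0.53639,-0.31841); r₂ = λ·B[:,1] = (+0.42572,+0.83180,-0.35619)
r₃ = r₁×r₂ = (+0.45591,+0.14284,+0.87849); SVD([r₁ r₂ r₃]) → R = UVᵀ:
  R  [+0.78160 +0.42572 +0.45591]
  R  [-0.53639 +0.83180 +0.14284]
  R  [-0.31841 -0.35619 +0.87849]
t = (-0.36898, +0.29485, +0.84145) m
tr R = 2.491888; θ = arccos((tr R − 1)/2) = 0.728845 rad = 41.760°
axis k = ((R−Rᵀ)₃₂, (R−Rᵀ)₁₃, (R−Rᵀ)₂₁) / (2 sinθ) = (-0.374646, +0.581317, -0.722296)
rvec = θ·k = (-0.273059, +0.423690, -0.526442)

rvec=(-0.2731, 0.4237, -0.5264) tvec=(-0.3690, 0.2949, 0.8415)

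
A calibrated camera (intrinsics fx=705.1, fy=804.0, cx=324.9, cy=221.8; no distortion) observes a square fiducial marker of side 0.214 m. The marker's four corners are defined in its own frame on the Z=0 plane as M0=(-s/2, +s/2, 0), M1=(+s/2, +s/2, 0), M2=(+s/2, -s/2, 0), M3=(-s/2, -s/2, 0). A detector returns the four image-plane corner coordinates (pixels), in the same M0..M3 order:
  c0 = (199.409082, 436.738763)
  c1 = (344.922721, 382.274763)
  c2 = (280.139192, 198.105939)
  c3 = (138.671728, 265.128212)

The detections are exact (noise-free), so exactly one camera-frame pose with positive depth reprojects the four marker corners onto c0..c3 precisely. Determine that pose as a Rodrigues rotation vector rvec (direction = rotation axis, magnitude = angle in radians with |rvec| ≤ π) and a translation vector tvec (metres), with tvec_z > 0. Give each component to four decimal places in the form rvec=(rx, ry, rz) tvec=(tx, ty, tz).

Intrinsics K: fx=705.1, fy=804.0, cx=324.9, cy=221.8
Marker side s = 0.214 m; corners in marker frame (Z=0):
  M0 = (-0.1070, +0.1070, 0)
  M1 = (+0.1070, +0.1070, 0)
  M2 = (+0.1070, -0.1070, 0)
  M3 = (-0.1070, -0.1070, 0)
Detected image corners:
  c0 = (199.409082, 436.738763) px
  c1 = (344.922721, 382.274763) px
  c2 = (280.139192, 198.105939) px
  c3 = (138.671728, 265.128212) px
Planar DLT: solve 8×8 A·h = b for H (H[2,2]=1):
  H  [+591.99115 +295.56606 +238.31835]
  H  [-388.36912 +833.72811 +321.72556]
  H  [-0.32617 +0.01089 +1.00000]
B = K⁻¹H; ‖b₁‖=1.113887, ‖b₂‖=1.113887; λ = 2/(‖b₁‖+‖b₂‖) = 0.897757, sign → tz>0 ⇒ λ=+0.897757
r₁ = λ·B[:,0] = (+0.88867,-0.35288,-0.29282); r₂ = λ·B[:,1] = (+0.37182,+0.92825,+0.00978)
r₃ = r₁×r₂ = (+0.26836,-0.11757,+0.95612); SVD([r₁ r₂ r₃]) → R = UVᵀ:
  R  [+0.88867 +0.37182 +0.26836]
  R  [-0.35288 +0.92825 -0.11757]
  R  [-0.29282 +0.00978 +0.95612]
t = (-0.11024, +0.11158, +0.89776) m
tr R = 2.773042; θ = arccos((tr R − 1)/2) = 0.481026 rad = 27.561°
axis k = ((R−Rᵀ)₃₂, (R−Rᵀ)₁₃, (R−Rᵀ)₂₁) / (2 sinθ) = (+0.137615, +0.606432, -0.783136)
rvec = θ·k = (+0.066196, +0.291710, -0.376708)

rvec=(0.0662, 0.2917, -0.3767) tvec=(-0.1102, 0.1116, 0.8978)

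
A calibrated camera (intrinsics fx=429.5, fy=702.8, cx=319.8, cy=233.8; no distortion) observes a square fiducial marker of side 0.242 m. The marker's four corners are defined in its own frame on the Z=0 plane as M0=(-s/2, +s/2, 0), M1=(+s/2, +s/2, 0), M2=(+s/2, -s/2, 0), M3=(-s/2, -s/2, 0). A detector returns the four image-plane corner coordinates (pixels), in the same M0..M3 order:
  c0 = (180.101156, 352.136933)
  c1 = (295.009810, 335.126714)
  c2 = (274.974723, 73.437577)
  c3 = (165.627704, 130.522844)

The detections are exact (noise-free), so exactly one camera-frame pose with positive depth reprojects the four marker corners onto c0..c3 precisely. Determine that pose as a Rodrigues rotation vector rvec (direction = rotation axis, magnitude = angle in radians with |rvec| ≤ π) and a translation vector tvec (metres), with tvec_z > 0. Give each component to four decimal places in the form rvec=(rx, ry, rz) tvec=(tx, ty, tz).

rvec=(-0.0332, 0.5174, -0.1444) tvec=(-0.1561, -0.0108, 0.7004)

Intrinsics K: fx=429.5, fy=702.8, cx=319.8, cy=233.8
Marker side s = 0.242 m; corners in marker frame (Z=0):
  M0 = (-0.1210, +0.1210, 0)
  M1 = (+0.1210, +0.1210, 0)
  M2 = (+0.1210, -0.1210, 0)
  M3 = (-0.1210, -0.1210, 0)
Detected image corners:
  c0 = (180.101156, 352.136933) px
  c1 = (295.009810, 335.126714) px
  c2 = (274.974723, 73.437577) px
  c3 = (165.627704, 130.522844) px
Planar DLT: solve 8×8 A·h = b for H (H[2,2]=1):
  H  [+302.91059 +48.06929 +224.07699]
  H  [-310.06948 +969.88479 +222.95410]
  H  [-0.70019 -0.09722 +1.00000]
B = K⁻¹H; ‖b₁‖=1.427659, ‖b₂‖=1.427659; λ = 2/(‖b₁‖+‖b₂‖) = 0.700447, sign → tz>0 ⇒ λ=+0.700447
r₁ = λ·B[:,0] = (+0.85918,-0.14588,-0.49044); r₂ = λ·B[:,1] = (+0.12910,+0.98929,-0.06810)
r₃ = r₁×r₂ = (+0.49512,-0.00481,+0.86881); SVD([r₁ r₂ r₃]) → R = UVᵀ:
  R  [+0.85918 +0.12910 +0.49512]
  R  [-0.14588 +0.98929 -0.00481]
  R  [-0.49044 -0.06810 +0.86881]
t = (-0.15611, -0.01081, +0.70045) m
tr R = 2.717277; θ = arccos((tr R − 1)/2) = 0.538189 rad = 30.836°
axis k = ((R−Rᵀ)₃₂, (R−Rᵀ)₁₃, (R−Rᵀ)₂₁) / (2 sinθ) = (-0.061734, +0.961377, -0.268223)
rvec = θ·k = (-0.033224, +0.517402, -0.144355)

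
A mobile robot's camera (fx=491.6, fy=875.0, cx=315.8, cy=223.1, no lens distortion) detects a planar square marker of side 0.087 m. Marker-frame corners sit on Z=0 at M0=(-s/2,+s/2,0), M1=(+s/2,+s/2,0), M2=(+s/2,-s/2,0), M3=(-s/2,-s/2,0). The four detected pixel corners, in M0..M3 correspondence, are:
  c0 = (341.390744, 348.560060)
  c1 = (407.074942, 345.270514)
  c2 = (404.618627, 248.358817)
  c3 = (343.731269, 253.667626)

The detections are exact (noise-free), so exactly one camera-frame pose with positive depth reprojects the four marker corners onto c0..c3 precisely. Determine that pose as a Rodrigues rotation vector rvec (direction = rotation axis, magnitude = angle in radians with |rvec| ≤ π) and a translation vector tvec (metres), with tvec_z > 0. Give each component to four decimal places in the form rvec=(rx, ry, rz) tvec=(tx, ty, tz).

rvec=(-0.6386, 0.2032, 0.0079) tvec=(0.0801, 0.0575, 0.6786)

Intrinsics K: fx=491.6, fy=875.0, cx=315.8, cy=223.1
Marker side s = 0.087 m; corners in marker frame (Z=0):
  M0 = (-0.0435, +0.0435, 0)
  M1 = (+0.0435, +0.0435, 0)
  M2 = (+0.0435, -0.0435, 0)
  M3 = (-0.0435, -0.0435, 0)
Detected image corners:
  c0 = (341.390744, 348.560060) px
  c1 = (407.074942, 345.270514) px
  c2 = (404.618627, 248.358817) px
  c3 = (343.731269, 253.667626) px
Planar DLT: solve 8×8 A·h = b for H (H[2,2]=1):
  H  [+621.20402 -325.59081 +373.81593]
  H  [-133.88280 +841.79273 +297.17381]
  H  [-0.28106 -0.87097 +1.00000]
B = K⁻¹H; ‖b₁‖=1.473531, ‖b₂‖=1.473531; λ = 2/(‖b₁‖+‖b₂‖) = 0.678642, sign → tz>0 ⇒ λ=+0.678642
r₁ = λ·B[:,0] = (+0.98009,-0.05521,-0.19074); r₂ = λ·B[:,1] = (-0.06977,+0.80359,-0.59107)
r₃ = r₁×r₂ = (+0.18591,+0.59261,+0.78374); SVD([r₁ r₂ r₃]) → R = UVᵀ:
  R  [+0.98009 -0.06977 +0.18591]
  R  [-0.05521 +0.80359 +0.59261]
  R  [-0.19074 -0.59107 +0.78374]
t = (+0.08009, +0.05745, +0.67864) m
tr R = 2.567421; θ = arccos((tr R − 1)/2) = 0.670179 rad = 38.398°
axis k = ((R−Rᵀ)₃₂, (R−Rᵀ)₁₃, (R−Rᵀ)₂₁) / (2 sinθ) = (-0.952856, +0.303198, +0.011723)
rvec = θ·k = (-0.638584, +0.203197, +0.007857)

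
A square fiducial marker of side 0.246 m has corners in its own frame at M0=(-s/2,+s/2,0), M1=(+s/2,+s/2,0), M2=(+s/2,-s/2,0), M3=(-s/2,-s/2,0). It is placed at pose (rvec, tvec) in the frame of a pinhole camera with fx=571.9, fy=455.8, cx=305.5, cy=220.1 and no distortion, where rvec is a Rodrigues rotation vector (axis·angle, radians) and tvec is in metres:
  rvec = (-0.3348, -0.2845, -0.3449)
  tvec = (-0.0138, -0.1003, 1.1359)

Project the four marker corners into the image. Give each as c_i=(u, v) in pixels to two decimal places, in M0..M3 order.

c0=(263.05, 238.72) c1=(377.15, 209.85) c2=(329.75, 128.13) c3=(218.99, 149.48)

Intrinsics K: fx=571.9, fy=455.8, cx=305.5, cy=220.1
Marker side s = 0.246 m; corners in marker frame (Z=0):
  M0 = (-0.1230, +0.1230, 0)
  M1 = (+0.1230, +0.1230, 0)
  M2 = (+0.1230, -0.1230, 0)
  M3 = (-0.1230, -0.1230, 0)
rvec = (-0.3348, -0.2845, -0.3449), |rvec| = θ = 0.55856 rad = 32.003°
Rodrigues: sinθ=0.52996, 1−cosθ=0.15198; R = I + sinθ·[k]× + (1−cosθ)·[k]×²:
    [+0.90262 +0.37364 -0.21368]
    [-0.28084 +0.88745 +0.36546]
    [+0.32619 -0.26986 +0.90597]
t = (-0.0138, -0.1003, 1.1359) m
M0: Pc = R·M0+t = (-0.07886, +0.04340, +1.06259); u = 571.9·(-0.07886)/1.06259 + 305.5 = 263.0539, v = 455.8·(+0.04340)/1.06259 + 220.1 = 238.7166
M1: Pc = R·M1+t = (+0.14318, -0.02569, +1.14283); u = 571.9·(+0.14318)/1.14283 + 305.5 = 377.1513, v = 455.8·(-0.02569)/1.14283 + 220.1 = 209.8549
M2: Pc = R·M2+t = (+0.05126, -0.24400, +1.20921); u = 571.9·(+0.05126)/1.20921 + 305.5 = 329.7457, v = 455.8·(-0.24400)/1.20921 + 220.1 = 128.1269
M3: Pc = R·M3+t = (-0.17078, -0.17491, +1.12897); u = 571.9·(-0.17078)/1.12897 + 305.5 = 218.9881, v = 455.8·(-0.17491)/1.12897 + 220.1 = 149.4826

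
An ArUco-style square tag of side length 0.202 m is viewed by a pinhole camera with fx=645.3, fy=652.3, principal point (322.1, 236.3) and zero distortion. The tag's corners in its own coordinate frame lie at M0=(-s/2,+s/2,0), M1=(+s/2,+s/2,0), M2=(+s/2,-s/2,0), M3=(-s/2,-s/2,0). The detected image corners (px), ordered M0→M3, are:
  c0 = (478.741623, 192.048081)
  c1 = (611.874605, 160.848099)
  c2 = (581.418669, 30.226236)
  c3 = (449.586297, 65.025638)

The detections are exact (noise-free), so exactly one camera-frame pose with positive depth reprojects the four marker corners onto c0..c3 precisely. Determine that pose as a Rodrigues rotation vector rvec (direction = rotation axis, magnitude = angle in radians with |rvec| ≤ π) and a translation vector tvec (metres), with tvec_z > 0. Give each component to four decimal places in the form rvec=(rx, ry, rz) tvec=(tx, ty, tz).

rvec=(-0.0004, 0.1435, -0.2246) tvec=(0.3194, -0.1892, 0.9942)

Intrinsics K: fx=645.3, fy=652.3, cx=322.1, cy=236.3
Marker side s = 0.202 m; corners in marker frame (Z=0):
  M0 = (-0.1010, +0.1010, 0)
  M1 = (+0.1010, +0.1010, 0)
  M2 = (+0.1010, -0.1010, 0)
  M3 = (-0.1010, -0.1010, 0)
Detected image corners:
  c0 = (478.741623, 192.048081) px
  c1 = (611.874605, 160.848099) px
  c2 = (581.418669, 30.226236) px
  c3 = (449.586297, 65.025638) px
Planar DLT: solve 8×8 A·h = b for H (H[2,2]=1):
  H  [+580.23715 +138.73963 +529.42667]
  H  [-179.35120 +635.75338 +112.16706]
  H  [-0.14256 -0.01653 +1.00000]
B = K⁻¹H; ‖b₁‖=1.005848, ‖b₂‖=1.005848; λ = 2/(‖b₁‖+‖b₂‖) = 0.994186, sign → tz>0 ⇒ λ=+0.994186
r₁ = λ·B[:,0] = (+0.96469,-0.22201,-0.14173); r₂ = λ·B[:,1] = (+0.22195,+0.97492,-0.01643)
r₃ = r₁×r₂ = (+0.14182,-0.01560,+0.98977); SVD([r₁ r₂ r₃]) → R = UVᵀ:
  R  [+0.96469 +0.22195 +0.14182]
  R  [-0.22201 +0.97492 -0.01560]
  R  [-0.14173 -0.01643 +0.98977]
t = (+0.31942, -0.18919, +0.99419) m
tr R = 2.929377; θ = arccos((tr R − 1)/2) = 0.266538 rad = 15.271°
axis k = ((R−Rᵀ)₃₂, (R−Rᵀ)₁₃, (R−Rᵀ)₂₁) / (2 sinθ) = (-0.001571, +0.538259, -0.842778)
rvec = θ·k = (-0.000419, +0.143466, -0.224632)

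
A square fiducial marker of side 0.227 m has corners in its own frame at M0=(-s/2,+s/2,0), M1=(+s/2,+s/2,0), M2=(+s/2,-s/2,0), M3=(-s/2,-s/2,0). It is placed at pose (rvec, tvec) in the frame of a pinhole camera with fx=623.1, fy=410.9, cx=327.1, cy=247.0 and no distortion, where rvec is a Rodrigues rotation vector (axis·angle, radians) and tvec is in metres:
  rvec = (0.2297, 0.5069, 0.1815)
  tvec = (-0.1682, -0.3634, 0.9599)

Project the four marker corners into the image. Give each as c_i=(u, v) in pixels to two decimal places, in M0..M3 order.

Intrinsics K: fx=623.1, fy=410.9, cx=327.1, cy=247.0
Marker side s = 0.227 m; corners in marker frame (Z=0):
  M0 = (-0.1135, +0.1135, 0)
  M1 = (+0.1135, +0.1135, 0)
  M2 = (+0.1135, -0.1135, 0)
  M3 = (-0.1135, -0.1135, 0)
rvec = (0.2297, 0.5069, 0.1815), |rvec| = θ = 0.58536 rad = 33.539°
Rodrigues: sinθ=0.55250, 1−cosθ=0.16649; R = I + sinθ·[k]× + (1−cosθ)·[k]×²:
    [+0.85915 -0.11474 +0.49870]
    [+0.22788 +0.95836 -0.17210]
    [-0.45819 +0.26151 +0.84952]
t = (-0.1682, -0.3634, 0.9599) m
M0: Pc = R·M0+t = (-0.27874, -0.28049, +1.04159); u = 623.1·(-0.27874)/1.04159 + 327.1 = 160.3539, v = 410.9·(-0.28049)/1.04159 + 247.0 = 136.3476
M1: Pc = R·M1+t = (-0.08371, -0.22876, +0.93758); u = 623.1·(-0.08371)/0.93758 + 327.1 = 271.4679, v = 410.9·(-0.22876)/0.93758 + 247.0 = 146.7436
M2: Pc = R·M2+t = (-0.05766, -0.44631, +0.87821); u = 623.1·(-0.05766)/0.87821 + 327.1 = 286.1868, v = 410.9·(-0.44631)/0.87821 + 247.0 = 38.1806
M3: Pc = R·M3+t = (-0.25269, -0.49804, +0.98222); u = 623.1·(-0.25269)/0.98222 + 327.1 = 166.7989, v = 410.9·(-0.49804)/0.98222 + 247.0 = 38.6522

c0=(160.35, 136.35) c1=(271.47, 146.74) c2=(286.19, 38.18) c3=(166.80, 38.65)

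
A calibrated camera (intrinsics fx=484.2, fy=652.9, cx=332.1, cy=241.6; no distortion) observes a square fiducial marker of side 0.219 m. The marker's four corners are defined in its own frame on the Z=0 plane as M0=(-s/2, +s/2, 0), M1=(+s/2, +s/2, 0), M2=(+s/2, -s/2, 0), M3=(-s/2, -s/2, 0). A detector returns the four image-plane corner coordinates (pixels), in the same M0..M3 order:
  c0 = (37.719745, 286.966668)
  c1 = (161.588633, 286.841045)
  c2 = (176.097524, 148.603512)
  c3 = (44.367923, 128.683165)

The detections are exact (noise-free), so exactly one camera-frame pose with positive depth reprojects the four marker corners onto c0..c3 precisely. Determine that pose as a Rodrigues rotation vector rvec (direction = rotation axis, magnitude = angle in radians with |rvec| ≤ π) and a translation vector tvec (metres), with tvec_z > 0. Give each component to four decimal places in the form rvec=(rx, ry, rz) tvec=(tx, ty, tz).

Intrinsics K: fx=484.2, fy=652.9, cx=332.1, cy=241.6
Marker side s = 0.219 m; corners in marker frame (Z=0):
  M0 = (-0.1095, +0.1095, 0)
  M1 = (+0.1095, +0.1095, 0)
  M2 = (+0.1095, -0.1095, 0)
  M3 = (-0.1095, -0.1095, 0)
Detected image corners:
  c0 = (37.719745, 286.966668) px
  c1 = (161.588633, 286.841045) px
  c2 = (176.097524, 148.603512) px
  c3 = (44.367923, 128.683165) px
Planar DLT: solve 8×8 A·h = b for H (H[2,2]=1):
  H  [+645.38729 -14.82780 +108.91790]
  H  [+170.21327 +744.25005 +215.77603]
  H  [+0.59535 +0.33014 +1.00000]
B = K⁻¹H; ‖b₁‖=1.100402, ‖b₂‖=1.100402; λ = 2/(‖b₁‖+‖b₂‖) = 0.908759, sign → tz>0 ⇒ λ=+0.908759
r₁ = λ·B[:,0] = (+0.84020,+0.03671,+0.54103); r₂ = λ·B[:,1] = (-0.23360,+0.92489,+0.30002)
r₃ = r₁×r₂ = (-0.48938,-0.37846,+0.78567); SVD([r₁ r₂ r₃]) → R = UVᵀ:
  R  [+0.84020 -0.23360 -0.48938]
  R  [+0.03671 +0.92489 -0.37846]
  R  [+0.54103 +0.30002 +0.78567]
t = (-0.41887, -0.03594, +0.90876) m
tr R = 2.550762; θ = arccos((tr R − 1)/2) = 0.683478 rad = 39.160°
axis k = ((R−Rᵀ)₃₂, (R−Rᵀ)₁₃, (R−Rᵀ)₂₁) / (2 sinθ) = (+0.537201, -0.815847, +0.214030)
rvec = θ·k = (+0.367165, -0.557613, +0.146285)

rvec=(0.3672, -0.5576, 0.1463) tvec=(-0.4189, -0.0359, 0.9088)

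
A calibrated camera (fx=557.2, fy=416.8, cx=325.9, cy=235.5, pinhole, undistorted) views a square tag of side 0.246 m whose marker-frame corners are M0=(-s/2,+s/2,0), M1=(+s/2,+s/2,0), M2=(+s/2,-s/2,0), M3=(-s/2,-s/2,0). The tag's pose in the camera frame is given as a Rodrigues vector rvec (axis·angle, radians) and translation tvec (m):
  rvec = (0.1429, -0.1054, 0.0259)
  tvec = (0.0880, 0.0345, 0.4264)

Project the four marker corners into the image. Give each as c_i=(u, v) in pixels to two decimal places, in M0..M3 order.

Intrinsics K: fx=557.2, fy=416.8, cx=325.9, cy=235.5
Marker side s = 0.246 m; corners in marker frame (Z=0):
  M0 = (-0.1230, +0.1230, 0)
  M1 = (+0.1230, +0.1230, 0)
  M2 = (+0.1230, -0.1230, 0)
  M3 = (-0.1230, -0.1230, 0)
rvec = (0.1429, -0.1054, 0.0259), |rvec| = θ = 0.17944 rad = 10.281°
Rodrigues: sinθ=0.17848, 1−cosθ=0.01606; R = I + sinθ·[k]× + (1−cosθ)·[k]×²:
    [+0.99413 -0.03327 -0.10299]
    [+0.01825 +0.98948 -0.14350]
    [+0.10668 +0.14077 +0.98428]
t = (0.0880, 0.0345, 0.4264) m
M0: Pc = R·M0+t = (-0.03837, +0.15396, +0.43059); u = 557.2·(-0.03837)/0.43059 + 325.9 = 276.2482, v = 416.8·(+0.15396)/0.43059 + 235.5 = 384.5296
M1: Pc = R·M1+t = (+0.20619, +0.15845, +0.45684); u = 557.2·(+0.20619)/0.45684 + 325.9 = 577.3821, v = 416.8·(+0.15845)/0.45684 + 235.5 = 380.0646
M2: Pc = R·M2+t = (+0.21437, -0.08496, +0.42221); u = 557.2·(+0.21437)/0.42221 + 325.9 = 608.8110, v = 416.8·(-0.08496)/0.42221 + 235.5 = 151.6264
M3: Pc = R·M3+t = (-0.03019, -0.08945, +0.39596); u = 557.2·(-0.03019)/0.39596 + 325.9 = 283.4236, v = 416.8·(-0.08945)/0.39596 + 235.5 = 141.3416

c0=(276.25, 384.53) c1=(577.38, 380.06) c2=(608.81, 151.63) c3=(283.42, 141.34)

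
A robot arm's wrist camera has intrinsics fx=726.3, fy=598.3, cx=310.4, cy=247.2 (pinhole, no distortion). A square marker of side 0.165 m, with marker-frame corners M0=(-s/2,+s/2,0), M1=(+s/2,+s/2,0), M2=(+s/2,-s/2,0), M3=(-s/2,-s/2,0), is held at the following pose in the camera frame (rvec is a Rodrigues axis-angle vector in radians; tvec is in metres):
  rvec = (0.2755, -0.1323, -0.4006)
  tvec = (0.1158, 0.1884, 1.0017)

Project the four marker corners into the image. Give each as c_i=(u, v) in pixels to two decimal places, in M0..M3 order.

Intrinsics K: fx=726.3, fy=598.3, cx=310.4, cy=247.2
Marker side s = 0.165 m; corners in marker frame (Z=0):
  M0 = (-0.0825, +0.0825, 0)
  M1 = (+0.0825, +0.0825, 0)
  M2 = (+0.0825, -0.0825, 0)
  M3 = (-0.0825, -0.0825, 0)
rvec = (0.2755, -0.1323, -0.4006), |rvec| = θ = 0.50387 rad = 28.870°
Rodrigues: sinθ=0.48282, 1−cosθ=0.12428; R = I + sinθ·[k]× + (1−cosθ)·[k]×²:
    [+0.91288 +0.36602 -0.18080]
    [-0.40170 +0.88429 -0.23805]
    [+0.07275 +0.28993 +0.95428]
t = (0.1158, 0.1884, 1.0017) m
M0: Pc = R·M0+t = (+0.07068, +0.29449, +1.01962); u = 726.3·(+0.07068)/1.01962 + 310.4 = 360.7504, v = 598.3·(+0.29449)/1.01962 + 247.2 = 420.0060
M1: Pc = R·M1+t = (+0.22131, +0.22821, +1.03162); u = 726.3·(+0.22131)/1.03162 + 310.4 = 466.2098, v = 598.3·(+0.22821)/1.03162 + 247.2 = 379.5547
M2: Pc = R·M2+t = (+0.16092, +0.08231, +0.98378); u = 726.3·(+0.16092)/0.98378 + 310.4 = 429.1996, v = 598.3·(+0.08231)/0.98378 + 247.2 = 297.2552
M3: Pc = R·M3+t = (+0.01029, +0.14859, +0.97178); u = 726.3·(+0.01029)/0.97178 + 310.4 = 318.0915, v = 598.3·(+0.14859)/0.97178 + 247.2 = 338.6812

c0=(360.75, 420.01) c1=(466.21, 379.55) c2=(429.20, 297.26) c3=(318.09, 338.68)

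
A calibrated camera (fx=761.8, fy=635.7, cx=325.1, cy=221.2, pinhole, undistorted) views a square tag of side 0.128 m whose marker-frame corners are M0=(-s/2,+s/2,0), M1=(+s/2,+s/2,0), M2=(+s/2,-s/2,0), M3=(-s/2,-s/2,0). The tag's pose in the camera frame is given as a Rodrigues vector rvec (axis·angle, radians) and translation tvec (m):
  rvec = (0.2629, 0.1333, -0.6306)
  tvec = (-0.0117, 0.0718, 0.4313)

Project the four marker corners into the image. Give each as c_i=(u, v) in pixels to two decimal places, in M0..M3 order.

c0=(283.97, 440.29) c1=(462.51, 347.02) c2=(327.51, 199.32) c3=(146.39, 307.04)

Intrinsics K: fx=761.8, fy=635.7, cx=325.1, cy=221.2
Marker side s = 0.128 m; corners in marker frame (Z=0):
  M0 = (-0.0640, +0.0640, 0)
  M1 = (+0.0640, +0.0640, 0)
  M2 = (+0.0640, -0.0640, 0)
  M3 = (-0.0640, -0.0640, 0)
rvec = (0.2629, 0.1333, -0.6306), |rvec| = θ = 0.69609 rad = 39.883°
Rodrigues: sinθ=0.64122, 1−cosθ=0.23264; R = I + sinθ·[k]× + (1−cosθ)·[k]×²:
    [+0.80054 +0.59772 +0.04319]
    [-0.56407 +0.77589 -0.28254]
    [-0.20239 +0.20182 +0.95828]
t = (-0.0117, 0.0718, 0.4313) m
M0: Pc = R·M0+t = (-0.02468, +0.15756, +0.45717); u = 761.8·(-0.02468)/0.45717 + 325.1 = 283.9739, v = 635.7·(+0.15756)/0.45717 + 221.2 = 440.2852
M1: Pc = R·M1+t = (+0.07779, +0.08536, +0.43126); u = 761.8·(+0.07779)/0.43126 + 325.1 = 462.5089, v = 635.7·(+0.08536)/0.43126 + 221.2 = 347.0188
M2: Pc = R·M2+t = (+0.00128, -0.01396, +0.40543); u = 761.8·(+0.00128)/0.40543 + 325.1 = 327.5060, v = 635.7·(-0.01396)/0.40543 + 221.2 = 199.3158
M3: Pc = R·M3+t = (-0.10119, +0.05824, +0.43134); u = 761.8·(-0.10119)/0.43134 + 325.1 = 146.3869, v = 635.7·(+0.05824)/0.43134 + 221.2 = 307.0389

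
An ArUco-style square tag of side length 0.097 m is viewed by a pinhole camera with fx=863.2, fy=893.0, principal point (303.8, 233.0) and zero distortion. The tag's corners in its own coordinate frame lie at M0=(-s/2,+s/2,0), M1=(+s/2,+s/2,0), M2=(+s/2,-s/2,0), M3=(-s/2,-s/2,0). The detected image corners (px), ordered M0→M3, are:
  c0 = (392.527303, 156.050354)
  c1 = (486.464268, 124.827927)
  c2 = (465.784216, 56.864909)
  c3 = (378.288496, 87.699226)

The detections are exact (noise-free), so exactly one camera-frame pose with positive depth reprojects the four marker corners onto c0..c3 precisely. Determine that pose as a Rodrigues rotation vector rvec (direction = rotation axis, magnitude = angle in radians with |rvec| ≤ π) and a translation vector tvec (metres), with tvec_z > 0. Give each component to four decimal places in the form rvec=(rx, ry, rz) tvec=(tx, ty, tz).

rvec=(-0.6331, 0.3164, -0.2101) tvec=(0.1302, -0.1273, 0.8910)

Intrinsics K: fx=863.2, fy=893.0, cx=303.8, cy=233.0
Marker side s = 0.097 m; corners in marker frame (Z=0):
  M0 = (-0.0485, +0.0485, 0)
  M1 = (+0.0485, +0.0485, 0)
  M2 = (+0.0485, -0.0485, 0)
  M3 = (-0.0485, -0.0485, 0)
Detected image corners:
  c0 = (392.527303, 156.050354) px
  c1 = (486.464268, 124.827927) px
  c2 = (465.784216, 56.864909) px
  c3 = (378.288496, 87.699226) px
Planar DLT: solve 8×8 A·h = b for H (H[2,2]=1):
  H  [+825.38491 -114.80694 +429.92142]
  H  [-346.66151 +629.98566 +105.42097]
  H  [-0.25242 -0.68342 +1.00000]
B = K⁻¹H; ‖b₁‖=1.122367, ‖b₂‖=1.122367; λ = 2/(‖b₁‖+‖b₂‖) = 0.890974, sign → tz>0 ⇒ λ=+0.890974
r₁ = λ·B[:,0] = (+0.93110,-0.28719,-0.22490); r₂ = λ·B[:,1] = (+0.09580,+0.78743,-0.60891)
r₃ = r₁×r₂ = (+0.35197,+0.54541,+0.76069); SVD([r₁ r₂ r₃]) → R = UVᵀ:
  R  [+0.93110 +0.09580 +0.35197]
  R  [-0.28719 +0.78743 +0.54541]
  R  [-0.22490 -0.60891 +0.76069]
t = (+0.13018, -0.12729, +0.89097) m
tr R = 2.479217; θ = arccos((tr R − 1)/2) = 0.738308 rad = 42.302°
axis k = ((R−Rᵀ)₃₂, (R−Rᵀ)₁₃, (R−Rᵀ)₂₁) / (2 sinθ) = (-0.857544, +0.428558, -0.284529)
rvec = θ·k = (-0.633131, +0.316408, -0.210070)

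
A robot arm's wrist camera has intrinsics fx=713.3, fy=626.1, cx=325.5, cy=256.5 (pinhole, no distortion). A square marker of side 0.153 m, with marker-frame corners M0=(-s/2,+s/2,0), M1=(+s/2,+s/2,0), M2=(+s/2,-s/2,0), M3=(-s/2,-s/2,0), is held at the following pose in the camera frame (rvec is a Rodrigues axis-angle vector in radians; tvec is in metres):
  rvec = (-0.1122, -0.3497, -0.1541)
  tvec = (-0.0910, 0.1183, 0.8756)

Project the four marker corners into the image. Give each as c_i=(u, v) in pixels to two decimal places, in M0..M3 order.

c0=(199.34, 407.66) c1=(319.89, 384.68) c2=(299.62, 279.36) c3=(179.58, 295.43)

Intrinsics K: fx=713.3, fy=626.1, cx=325.5, cy=256.5
Marker side s = 0.153 m; corners in marker frame (Z=0):
  M0 = (-0.0765, +0.0765, 0)
  M1 = (+0.0765, +0.0765, 0)
  M2 = (+0.0765, -0.0765, 0)
  M3 = (-0.0765, -0.0765, 0)
rvec = (-0.1122, -0.3497, -0.1541), |rvec| = θ = 0.39828 rad = 22.820°
Rodrigues: sinθ=0.38783, 1−cosθ=0.07827; R = I + sinθ·[k]× + (1−cosθ)·[k]×²:
    [+0.92794 +0.16942 -0.33200]
    [-0.13070 +0.98207 +0.13585]
    [+0.34906 -0.08267 +0.93345]
t = (-0.0910, 0.1183, 0.8756) m
M0: Pc = R·M0+t = (-0.14903, +0.20343, +0.84257); u = 713.3·(-0.14903)/0.84257 + 325.5 = 199.3376, v = 626.1·(+0.20343)/0.84257 + 256.5 = 407.6626
M1: Pc = R·M1+t = (-0.00705, +0.18343, +0.89598); u = 713.3·(-0.00705)/0.89598 + 325.5 = 319.8858, v = 626.1·(+0.18343)/0.89598 + 256.5 = 384.6788
M2: Pc = R·M2+t = (-0.03297, +0.03317, +0.90863); u = 713.3·(-0.03297)/0.90863 + 325.5 = 299.6152, v = 626.1·(+0.03317)/0.90863 + 256.5 = 279.3584
M3: Pc = R·M3+t = (-0.17495, +0.05317, +0.85522); u = 713.3·(-0.17495)/0.85522 + 325.5 = 179.5840, v = 626.1·(+0.05317)/0.85522 + 256.5 = 295.4253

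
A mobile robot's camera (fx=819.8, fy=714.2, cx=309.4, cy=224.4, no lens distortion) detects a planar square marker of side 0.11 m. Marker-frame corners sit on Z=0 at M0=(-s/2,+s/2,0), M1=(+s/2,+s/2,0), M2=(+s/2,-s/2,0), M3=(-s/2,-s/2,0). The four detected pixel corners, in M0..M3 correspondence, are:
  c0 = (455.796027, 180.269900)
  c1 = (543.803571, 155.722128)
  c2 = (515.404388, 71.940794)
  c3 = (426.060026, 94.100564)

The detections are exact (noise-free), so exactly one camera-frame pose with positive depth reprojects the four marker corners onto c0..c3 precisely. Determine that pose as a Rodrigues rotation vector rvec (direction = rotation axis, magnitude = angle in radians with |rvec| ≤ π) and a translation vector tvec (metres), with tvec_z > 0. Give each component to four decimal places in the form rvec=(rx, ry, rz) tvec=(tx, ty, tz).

Intrinsics K: fx=819.8, fy=714.2, cx=309.4, cy=224.4
Marker side s = 0.11 m; corners in marker frame (Z=0):
  M0 = (-0.0550, +0.0550, 0)
  M1 = (+0.0550, +0.0550, 0)
  M2 = (+0.0550, -0.0550, 0)
  M3 = (-0.0550, -0.0550, 0)
Detected image corners:
  c0 = (455.796027, 180.269900) px
  c1 = (543.803571, 155.722128) px
  c2 = (515.404388, 71.940794) px
  c3 = (426.060026, 94.100564) px
Planar DLT: solve 8×8 A·h = b for H (H[2,2]=1):
  H  [+936.62371 +287.89015 +485.96086]
  H  [-178.58520 +778.47978 +125.44991]
  H  [+0.26891 +0.04890 +1.00000]
B = K⁻¹H; ‖b₁‖=1.126028, ‖b₂‖=1.126028; λ = 2/(‖b₁‖+‖b₂‖) = 0.888077, sign → tz>0 ⇒ λ=+0.888077
r₁ = λ·B[:,0] = (+0.92450,-0.29710,+0.23882); r₂ = λ·B[:,1] = (+0.29548,+0.95436,+0.04343)
r₃ = r₁×r₂ = (-0.24082,+0.03042,+0.97009); SVD([r₁ r₂ r₃]) → R = UVᵀ:
  R  [+0.92450 +0.29548 -0.24082]
  R  [-0.29710 +0.95436 +0.03042]
  R  [+0.23882 +0.04343 +0.97009]
t = (+0.19127, -0.12304, +0.88808) m
tr R = 2.848954; θ = arccos((tr R − 1)/2) = 0.391134 rad = 22.410°
axis k = ((R−Rᵀ)₃₂, (R−Rᵀ)₁₃, (R−Rᵀ)₂₁) / (2 sinθ) = (+0.017062, -0.629053, -0.777176)
rvec = θ·k = (+0.006673, -0.246044, -0.303980)

rvec=(0.0067, -0.2460, -0.3040) tvec=(0.1913, -0.1230, 0.8881)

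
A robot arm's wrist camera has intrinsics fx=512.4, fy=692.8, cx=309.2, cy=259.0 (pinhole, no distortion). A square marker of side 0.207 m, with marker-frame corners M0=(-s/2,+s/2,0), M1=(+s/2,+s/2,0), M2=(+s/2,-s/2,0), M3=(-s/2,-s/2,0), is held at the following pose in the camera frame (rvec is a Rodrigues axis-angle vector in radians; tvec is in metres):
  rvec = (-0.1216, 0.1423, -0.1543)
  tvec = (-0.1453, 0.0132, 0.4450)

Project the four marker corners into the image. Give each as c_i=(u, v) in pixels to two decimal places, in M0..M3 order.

Intrinsics K: fx=512.4, fy=692.8, cx=309.2, cy=259.0
Marker side s = 0.207 m; corners in marker frame (Z=0):
  M0 = (-0.1035, +0.1035, 0)
  M1 = (+0.1035, +0.1035, 0)
  M2 = (+0.1035, -0.1035, 0)
  M3 = (-0.1035, -0.1035, 0)
rvec = (-0.1216, 0.1423, -0.1543), |rvec| = θ = 0.24258 rad = 13.899°
Rodrigues: sinθ=0.24021, 1−cosθ=0.02928; R = I + sinθ·[k]× + (1−cosθ)·[k]×²:
    [+0.97808 +0.14418 +0.15024]
    [-0.16140 +0.98080 +0.10949]
    [-0.13157 -0.13134 +0.98257]
t = (-0.1453, 0.0132, 0.4450) m
M0: Pc = R·M0+t = (-0.23161, +0.13142, +0.44502); u = 512.4·(-0.23161)/0.44502 + 309.2 = 42.5268, v = 692.8·(+0.13142)/0.44502 + 259.0 = 463.5865
M1: Pc = R·M1+t = (-0.02915, +0.09801, +0.41779); u = 512.4·(-0.02915)/0.41779 + 309.2 = 273.4537, v = 692.8·(+0.09801)/0.41779 + 259.0 = 421.5213
M2: Pc = R·M2+t = (-0.05899, -0.10502, +0.44498); u = 512.4·(-0.05899)/0.44498 + 309.2 = 241.2697, v = 692.8·(-0.10502)/0.44498 + 259.0 = 95.4941
M3: Pc = R·M3+t = (-0.26145, -0.07161, +0.47221); u = 512.4·(-0.26145)/0.47221 + 309.2 = 25.4942, v = 692.8·(-0.07161)/0.47221 + 259.0 = 153.9417

c0=(42.53, 463.59) c1=(273.45, 421.52) c2=(241.27, 95.49) c3=(25.49, 153.94)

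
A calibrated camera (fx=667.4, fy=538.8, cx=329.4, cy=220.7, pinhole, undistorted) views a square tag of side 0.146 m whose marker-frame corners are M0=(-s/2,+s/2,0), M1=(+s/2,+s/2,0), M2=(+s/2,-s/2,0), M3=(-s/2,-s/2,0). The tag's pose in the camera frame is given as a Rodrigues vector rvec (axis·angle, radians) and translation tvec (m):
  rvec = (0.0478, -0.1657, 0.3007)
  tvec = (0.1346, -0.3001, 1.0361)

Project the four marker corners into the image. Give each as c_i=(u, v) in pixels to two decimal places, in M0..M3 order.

Intrinsics K: fx=667.4, fy=538.8, cx=329.4, cy=220.7
Marker side s = 0.146 m; corners in marker frame (Z=0):
  M0 = (-0.0730, +0.0730, 0)
  M1 = (+0.0730, +0.0730, 0)
  M2 = (+0.0730, -0.0730, 0)
  M3 = (-0.0730, -0.0730, 0)
rvec = (0.0478, -0.1657, 0.3007), |rvec| = θ = 0.34664 rad = 19.861°
Rodrigues: sinθ=0.33974, 1−cosθ=0.05948; R = I + sinθ·[k]× + (1−cosθ)·[k]×²:
    [+0.94165 -0.29863 -0.15529]
    [+0.29079 +0.95411 -0.07151]
    [+0.16952 +0.02218 +0.98528]
t = (0.1346, -0.3001, 1.0361) m
M0: Pc = R·M0+t = (+0.04406, -0.25168, +1.02534); u = 667.4·(+0.04406)/1.02534 + 329.4 = 358.0783, v = 538.8·(-0.25168)/1.02534 + 220.7 = 88.4478
M1: Pc = R·M1+t = (+0.18154, -0.20922, +1.05009); u = 667.4·(+0.18154)/1.05009 + 329.4 = 444.7800, v = 538.8·(-0.20922)/1.05009 + 220.7 = 113.3488
M2: Pc = R·M2+t = (+0.22514, -0.34852, +1.04686); u = 667.4·(+0.22514)/1.04686 + 329.4 = 472.9336, v = 538.8·(-0.34852)/1.04686 + 220.7 = 41.3211
M3: Pc = R·M3+t = (+0.08766, -0.39098, +1.02211); u = 667.4·(+0.08766)/1.02211 + 329.4 = 386.6389, v = 538.8·(-0.39098)/1.02211 + 220.7 = 14.5972

c0=(358.08, 88.45) c1=(444.78, 113.35) c2=(472.93, 41.32) c3=(386.64, 14.60)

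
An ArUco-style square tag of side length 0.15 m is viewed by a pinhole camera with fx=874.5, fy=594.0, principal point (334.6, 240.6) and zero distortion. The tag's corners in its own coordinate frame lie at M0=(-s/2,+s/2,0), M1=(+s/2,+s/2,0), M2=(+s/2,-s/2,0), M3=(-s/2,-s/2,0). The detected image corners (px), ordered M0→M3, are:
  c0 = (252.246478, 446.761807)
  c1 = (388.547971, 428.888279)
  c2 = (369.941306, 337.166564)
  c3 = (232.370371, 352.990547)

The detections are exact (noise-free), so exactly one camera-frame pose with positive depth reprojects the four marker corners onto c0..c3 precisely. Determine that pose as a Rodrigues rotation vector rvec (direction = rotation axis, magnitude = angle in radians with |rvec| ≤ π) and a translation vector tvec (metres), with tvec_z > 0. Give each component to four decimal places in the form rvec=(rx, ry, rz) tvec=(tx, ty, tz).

rvec=(0.0276, -0.1486, -0.1401) tvec=(-0.0248, 0.2393, 0.9418)

Intrinsics K: fx=874.5, fy=594.0, cx=334.6, cy=240.6
Marker side s = 0.15 m; corners in marker frame (Z=0):
  M0 = (-0.0750, +0.0750, 0)
  M1 = (+0.0750, +0.0750, 0)
  M2 = (+0.0750, -0.0750, 0)
  M3 = (-0.0750, -0.0750, 0)
Detected image corners:
  c0 = (252.246478, 446.761807) px
  c1 = (388.547971, 428.888279) px
  c2 = (369.941306, 337.166564) px
  c3 = (232.370371, 352.990547) px
Planar DLT: solve 8×8 A·h = b for H (H[2,2]=1):
  H  [+960.94242 +140.68223 +311.59935]
  H  [-51.82588 +633.91941 +391.49351]
  H  [+0.15460 +0.04008 +1.00000]
B = K⁻¹H; ‖b₁‖=1.061756, ‖b₂‖=1.061756; λ = 2/(‖b₁‖+‖b₂‖) = 0.941836, sign → tz>0 ⇒ λ=+0.941836
r₁ = λ·B[:,0] = (+0.97922,-0.14115,+0.14561); r₂ = λ·B[:,1] = (+0.13707,+0.98984,+0.03775)
r₃ = r₁×r₂ = (-0.14946,-0.01700,+0.98862); SVD([r₁ r₂ r₃]) → R = UVᵀ:
  R  [+0.97922 +0.13707 -0.14946]
  R  [-0.14115 +0.98984 -0.01700]
  R  [+0.14561 +0.03775 +0.98862]
t = (-0.02477, +0.23925, +0.94184) m
tr R = 2.957684; θ = arccos((tr R − 1)/2) = 0.206073 rad = 11.807°
axis k = ((R−Rᵀ)₃₂, (R−Rᵀ)₁₃, (R−Rᵀ)₂₁) / (2 sinθ) = (+0.133788, -0.721028, -0.679867)
rvec = θ·k = (+0.027570, -0.148585, -0.140102)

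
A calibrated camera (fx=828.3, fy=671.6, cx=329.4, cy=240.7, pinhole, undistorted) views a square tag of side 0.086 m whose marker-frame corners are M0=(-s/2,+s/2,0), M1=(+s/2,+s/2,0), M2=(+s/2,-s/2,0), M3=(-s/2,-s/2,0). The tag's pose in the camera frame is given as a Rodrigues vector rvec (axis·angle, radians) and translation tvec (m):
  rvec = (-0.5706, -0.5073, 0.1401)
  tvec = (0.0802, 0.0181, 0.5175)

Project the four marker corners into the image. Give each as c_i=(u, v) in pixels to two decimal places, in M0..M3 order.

Intrinsics K: fx=828.3, fy=671.6, cx=329.4, cy=240.7
Marker side s = 0.086 m; corners in marker frame (Z=0):
  M0 = (-0.0430, +0.0430, 0)
  M1 = (+0.0430, +0.0430, 0)
  M2 = (+0.0430, -0.0430, 0)
  M3 = (-0.0430, -0.0430, 0)
rvec = (-0.5706, -0.5073, 0.1401), |rvec| = θ = 0.77625 rad = 44.476°
Rodrigues: sinθ=0.70061, 1−cosθ=0.28645; R = I + sinθ·[k]× + (1−cosθ)·[k]×²:
    [+0.86833 +0.01116 -0.49587]
    [+0.26406 +0.83589 +0.48121]
    [+0.41986 -0.54879 +0.72288]
t = (0.0802, 0.0181, 0.5175) m
M0: Pc = R·M0+t = (+0.04334, +0.04269, +0.47585); u = 828.3·(+0.04334)/0.47585 + 329.4 = 404.8445, v = 671.6·(+0.04269)/0.47585 + 240.7 = 300.9498
M1: Pc = R·M1+t = (+0.11802, +0.06540, +0.51196); u = 828.3·(+0.11802)/0.51196 + 329.4 = 520.3426, v = 671.6·(+0.06540)/0.51196 + 240.7 = 326.4907
M2: Pc = R·M2+t = (+0.11706, -0.00649, +0.55915); u = 828.3·(+0.11706)/0.55915 + 329.4 = 502.8040, v = 671.6·(-0.00649)/0.55915 + 240.7 = 232.9063
M3: Pc = R·M3+t = (+0.04238, -0.02920, +0.52304); u = 828.3·(+0.04238)/0.52304 + 329.4 = 396.5169, v = 671.6·(-0.02920)/0.52304 + 240.7 = 203.2095

c0=(404.84, 300.95) c1=(520.34, 326.49) c2=(502.80, 232.91) c3=(396.52, 203.21)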